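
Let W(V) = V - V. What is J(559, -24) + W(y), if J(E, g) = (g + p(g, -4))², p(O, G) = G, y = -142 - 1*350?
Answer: 784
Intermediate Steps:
y = -492 (y = -142 - 350 = -492)
W(V) = 0
J(E, g) = (-4 + g)² (J(E, g) = (g - 4)² = (-4 + g)²)
J(559, -24) + W(y) = (-4 - 24)² + 0 = (-28)² + 0 = 784 + 0 = 784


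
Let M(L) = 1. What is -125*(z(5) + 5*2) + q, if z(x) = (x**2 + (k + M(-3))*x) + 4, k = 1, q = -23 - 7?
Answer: -6155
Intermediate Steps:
q = -30
z(x) = 4 + x**2 + 2*x (z(x) = (x**2 + (1 + 1)*x) + 4 = (x**2 + 2*x) + 4 = 4 + x**2 + 2*x)
-125*(z(5) + 5*2) + q = -125*((4 + 5**2 + 2*5) + 5*2) - 30 = -125*((4 + 25 + 10) + 10) - 30 = -125*(39 + 10) - 30 = -125*49 - 30 = -6125 - 30 = -6155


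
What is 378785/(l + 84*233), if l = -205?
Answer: 378785/19367 ≈ 19.558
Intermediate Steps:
378785/(l + 84*233) = 378785/(-205 + 84*233) = 378785/(-205 + 19572) = 378785/19367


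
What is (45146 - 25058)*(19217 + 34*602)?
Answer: 797192280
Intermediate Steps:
(45146 - 25058)*(19217 + 34*602) = 20088*(19217 + 20468) = 20088*39685 = 797192280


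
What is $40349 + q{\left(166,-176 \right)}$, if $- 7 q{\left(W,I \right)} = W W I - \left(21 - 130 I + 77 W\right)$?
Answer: $\frac{5167982}{7} \approx 7.3828 \cdot 10^{5}$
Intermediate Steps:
$q{\left(W,I \right)} = 3 + 11 W - \frac{130 I}{7} - \frac{I W^{2}}{7}$ ($q{\left(W,I \right)} = - \frac{W W I - \left(21 - 130 I + 77 W\right)}{7} = - \frac{W^{2} I - \left(21 - 130 I + 77 W\right)}{7} = - \frac{I W^{2} - \left(21 - 130 I + 77 W\right)}{7} = - \frac{-21 - 77 W + 130 I + I W^{2}}{7} = 3 + 11 W - \frac{130 I}{7} - \frac{I W^{2}}{7}$)
$40349 + q{\left(166,-176 \right)} = 40349 + \left(3 + 11 \cdot 166 - - \frac{22880}{7} - - \frac{176 \cdot 166^{2}}{7}\right) = 40349 + \left(3 + 1826 + \frac{22880}{7} - \left(- \frac{176}{7}\right) 27556\right) = 40349 + \left(3 + 1826 + \frac{22880}{7} + \frac{4849856}{7}\right) = 40349 + \frac{4885539}{7} = \frac{5167982}{7}$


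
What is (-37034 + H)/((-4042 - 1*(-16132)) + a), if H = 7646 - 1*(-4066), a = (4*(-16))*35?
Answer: -12661/4925 ≈ -2.5708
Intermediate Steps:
a = -2240 (a = -64*35 = -2240)
H = 11712 (H = 7646 + 4066 = 11712)
(-37034 + H)/((-4042 - 1*(-16132)) + a) = (-37034 + 11712)/((-4042 - 1*(-16132)) - 2240) = -25322/((-4042 + 16132) - 2240) = -25322/(12090 - 2240) = -25322/9850 = -25322*1/9850 = -12661/4925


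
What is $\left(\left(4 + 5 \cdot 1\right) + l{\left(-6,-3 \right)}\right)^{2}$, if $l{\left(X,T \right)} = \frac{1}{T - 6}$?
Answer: $\frac{6400}{81} \approx 79.012$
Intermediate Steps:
$l{\left(X,T \right)} = \frac{1}{-6 + T}$
$\left(\left(4 + 5 \cdot 1\right) + l{\left(-6,-3 \right)}\right)^{2} = \left(\left(4 + 5 \cdot 1\right) + \frac{1}{-6 - 3}\right)^{2} = \left(\left(4 + 5\right) + \frac{1}{-9}\right)^{2} = \left(9 - \frac{1}{9}\right)^{2} = \left(\frac{80}{9}\right)^{2} = \frac{6400}{81}$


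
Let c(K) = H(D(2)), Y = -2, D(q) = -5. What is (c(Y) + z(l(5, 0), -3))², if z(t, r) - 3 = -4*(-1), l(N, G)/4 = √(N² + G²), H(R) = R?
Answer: 4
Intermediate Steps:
l(N, G) = 4*√(G² + N²) (l(N, G) = 4*√(N² + G²) = 4*√(G² + N²))
z(t, r) = 7 (z(t, r) = 3 - 4*(-1) = 3 + 4 = 7)
c(K) = -5
(c(Y) + z(l(5, 0), -3))² = (-5 + 7)² = 2² = 4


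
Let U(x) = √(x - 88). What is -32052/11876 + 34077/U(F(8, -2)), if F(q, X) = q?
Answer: -8013/2969 - 34077*I*√5/20 ≈ -2.6989 - 3809.9*I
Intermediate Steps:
U(x) = √(-88 + x)
-32052/11876 + 34077/U(F(8, -2)) = -32052/11876 + 34077/(√(-88 + 8)) = -32052*1/11876 + 34077/(√(-80)) = -8013/2969 + 34077/((4*I*√5)) = -8013/2969 + 34077*(-I*√5/20) = -8013/2969 - 34077*I*√5/20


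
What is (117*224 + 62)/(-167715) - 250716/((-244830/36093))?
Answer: 50588737723744/1368722115 ≈ 36961.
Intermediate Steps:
(117*224 + 62)/(-167715) - 250716/((-244830/36093)) = (26208 + 62)*(-1/167715) - 250716/((-244830*1/36093)) = 26270*(-1/167715) - 250716/(-81610/12031) = -5254/33543 - 250716*(-12031/81610) = -5254/33543 + 1508182098/40805 = 50588737723744/1368722115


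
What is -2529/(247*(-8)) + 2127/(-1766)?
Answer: 131631/1744808 ≈ 0.075441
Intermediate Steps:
-2529/(247*(-8)) + 2127/(-1766) = -2529/(-1976) + 2127*(-1/1766) = -2529*(-1/1976) - 2127/1766 = 2529/1976 - 2127/1766 = 131631/1744808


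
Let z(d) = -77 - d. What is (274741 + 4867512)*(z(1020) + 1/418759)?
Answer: -2362241097115366/418759 ≈ -5.6411e+9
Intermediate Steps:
(274741 + 4867512)*(z(1020) + 1/418759) = (274741 + 4867512)*((-77 - 1*1020) + 1/418759) = 5142253*((-77 - 1020) + 1/418759) = 5142253*(-1097 + 1/418759) = 5142253*(-459378622/418759) = -2362241097115366/418759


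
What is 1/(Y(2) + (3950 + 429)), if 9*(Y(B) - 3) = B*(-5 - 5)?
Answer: 9/39418 ≈ 0.00022832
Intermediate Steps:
Y(B) = 3 - 10*B/9 (Y(B) = 3 + (B*(-5 - 5))/9 = 3 + (B*(-10))/9 = 3 + (-10*B)/9 = 3 - 10*B/9)
1/(Y(2) + (3950 + 429)) = 1/((3 - 10/9*2) + (3950 + 429)) = 1/((3 - 20/9) + 4379) = 1/(7/9 + 4379) = 1/(39418/9) = 9/39418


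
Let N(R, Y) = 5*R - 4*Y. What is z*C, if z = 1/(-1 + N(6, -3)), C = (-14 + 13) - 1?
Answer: -2/41 ≈ -0.048781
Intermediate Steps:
N(R, Y) = -4*Y + 5*R
C = -2 (C = -1 - 1 = -2)
z = 1/41 (z = 1/(-1 + (-4*(-3) + 5*6)) = 1/(-1 + (12 + 30)) = 1/(-1 + 42) = 1/41 ≈ 0.024390)
z*C = (1/41)*(-2) = -2/41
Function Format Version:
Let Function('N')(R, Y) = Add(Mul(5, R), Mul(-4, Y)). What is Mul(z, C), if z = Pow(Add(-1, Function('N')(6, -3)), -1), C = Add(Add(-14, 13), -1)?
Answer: Rational(-2, 41) ≈ -0.048781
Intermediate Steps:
Function('N')(R, Y) = Add(Mul(-4, Y), Mul(5, R))
C = -2 (C = Add(-1, -1) = -2)
z = Rational(1, 41) (z = Pow(Add(-1, Add(Mul(-4, -3), Mul(5, 6))), -1) = Pow(Add(-1, Add(12, 30)), -1) = Pow(Add(-1, 42), -1) = Pow(41, -1) = Rational(1, 41) ≈ 0.024390)
Mul(z, C) = Mul(Rational(1, 41), -2) = Rational(-2, 41)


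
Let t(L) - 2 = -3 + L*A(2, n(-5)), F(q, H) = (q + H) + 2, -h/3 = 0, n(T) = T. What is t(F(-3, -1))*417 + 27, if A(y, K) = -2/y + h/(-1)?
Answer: 444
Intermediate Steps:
h = 0 (h = -3*0 = 0)
F(q, H) = 2 + H + q (F(q, H) = (H + q) + 2 = 2 + H + q)
A(y, K) = -2/y (A(y, K) = -2/y + 0/(-1) = -2/y + 0*(-1) = -2/y + 0 = -2/y)
t(L) = -1 - L (t(L) = 2 + (-3 + L*(-2/2)) = 2 + (-3 + L*(-2*½)) = 2 + (-3 + L*(-1)) = 2 + (-3 - L) = -1 - L)
t(F(-3, -1))*417 + 27 = (-1 - (2 - 1 - 3))*417 + 27 = (-1 - 1*(-2))*417 + 27 = (-1 + 2)*417 + 27 = 1*417 + 27 = 417 + 27 = 444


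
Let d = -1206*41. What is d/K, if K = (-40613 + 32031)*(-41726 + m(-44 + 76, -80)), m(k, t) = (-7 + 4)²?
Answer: -24723/179007647 ≈ -0.00013811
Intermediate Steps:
m(k, t) = 9 (m(k, t) = (-3)² = 9)
d = -49446
K = 358015294 (K = (-40613 + 32031)*(-41726 + 9) = -8582*(-41717) = 358015294)
d/K = -49446/358015294 = -49446*1/358015294 = -24723/179007647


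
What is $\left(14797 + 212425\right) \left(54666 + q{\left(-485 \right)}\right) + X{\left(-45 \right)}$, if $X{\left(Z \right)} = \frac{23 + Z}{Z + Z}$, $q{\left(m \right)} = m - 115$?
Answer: $\frac{552824309351}{45} \approx 1.2285 \cdot 10^{10}$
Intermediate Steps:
$q{\left(m \right)} = -115 + m$
$X{\left(Z \right)} = \frac{23 + Z}{2 Z}$
$\left(14797 + 212425\right) \left(54666 + q{\left(-485 \right)}\right) + X{\left(-45 \right)} = \left(14797 + 212425\right) \left(54666 - 600\right) + \frac{23 - 45}{2 \left(-45\right)} = 227222 \left(54666 - 600\right) + \frac{1}{2} \left(- \frac{1}{45}\right) \left(-22\right) = 227222 \cdot 54066 + \frac{11}{45} = 12284984652 + \frac{11}{45} = \frac{552824309351}{45}$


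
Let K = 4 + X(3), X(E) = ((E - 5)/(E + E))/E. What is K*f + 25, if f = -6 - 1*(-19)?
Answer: 680/9 ≈ 75.556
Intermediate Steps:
X(E) = (-5 + E)/(2*E**2) (X(E) = ((-5 + E)/((2*E)))/E = ((-5 + E)*(1/(2*E)))/E = ((-5 + E)/(2*E))/E = (-5 + E)/(2*E**2))
f = 13 (f = -6 + 19 = 13)
K = 35/9 (K = 4 + (1/2)*(-5 + 3)/3**2 = 4 + (1/2)*(1/9)*(-2) = 4 - 1/9 = 35/9 ≈ 3.8889)
K*f + 25 = (35/9)*13 + 25 = 455/9 + 25 = 680/9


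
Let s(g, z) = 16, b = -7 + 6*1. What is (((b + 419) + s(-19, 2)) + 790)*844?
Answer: 1033056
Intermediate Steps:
b = -1 (b = -7 + 6 = -1)
(((b + 419) + s(-19, 2)) + 790)*844 = (((-1 + 419) + 16) + 790)*844 = ((418 + 16) + 790)*844 = (434 + 790)*844 = 1224*844 = 1033056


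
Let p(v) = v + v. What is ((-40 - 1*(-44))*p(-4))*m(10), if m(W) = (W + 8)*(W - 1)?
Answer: -5184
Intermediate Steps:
m(W) = (-1 + W)*(8 + W) (m(W) = (8 + W)*(-1 + W) = (-1 + W)*(8 + W))
p(v) = 2*v
((-40 - 1*(-44))*p(-4))*m(10) = ((-40 - 1*(-44))*(2*(-4)))*(-8 + 10**2 + 7*10) = ((-40 + 44)*(-8))*(-8 + 100 + 70) = (4*(-8))*162 = -32*162 = -5184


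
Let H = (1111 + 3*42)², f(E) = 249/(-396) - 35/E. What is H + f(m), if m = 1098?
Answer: 36962746405/24156 ≈ 1.5302e+6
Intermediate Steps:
f(E) = -83/132 - 35/E (f(E) = 249*(-1/396) - 35/E = -83/132 - 35/E)
H = 1530169 (H = (1111 + 126)² = 1237² = 1530169)
H + f(m) = 1530169 + (-83/132 - 35/1098) = 1530169 - 15959/24156 = 36962746405/24156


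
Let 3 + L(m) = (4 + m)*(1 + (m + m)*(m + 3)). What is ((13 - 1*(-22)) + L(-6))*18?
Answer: -756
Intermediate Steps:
L(m) = -3 + (1 + 2*m*(3 + m))*(4 + m) (L(m) = -3 + (4 + m)*(1 + (m + m)*(m + 3)) = -3 + (4 + m)*(1 + (2*m)*(3 + m)) = -3 + (4 + m)*(1 + 2*m*(3 + m)) = -3 + (1 + 2*m*(3 + m))*(4 + m))
((13 - 1*(-22)) + L(-6))*18 = ((13 - 1*(-22)) + (1 + 2*(-6)³ + 14*(-6)² + 25*(-6)))*18 = ((13 + 22) + (1 + 2*(-216) + 14*36 - 150))*18 = (35 + (1 - 432 + 504 - 150))*18 = (35 - 77)*18 = -42*18 = -756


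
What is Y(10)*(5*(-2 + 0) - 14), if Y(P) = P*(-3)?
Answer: 720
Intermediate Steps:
Y(P) = -3*P
Y(10)*(5*(-2 + 0) - 14) = (-3*10)*(5*(-2 + 0) - 14) = -30*(5*(-2) - 14) = -30*(-10 - 14) = -30*(-24) = 720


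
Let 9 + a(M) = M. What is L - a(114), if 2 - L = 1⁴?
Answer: -104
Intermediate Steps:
a(M) = -9 + M
L = 1 (L = 2 - 1*1⁴ = 2 - 1*1 = 2 - 1 = 1)
L - a(114) = 1 - (-9 + 114) = 1 - 1*105 = 1 - 105 = -104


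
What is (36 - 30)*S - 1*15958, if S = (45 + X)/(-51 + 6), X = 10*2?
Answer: -47900/3 ≈ -15967.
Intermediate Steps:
X = 20
S = -13/9 (S = (45 + 20)/(-51 + 6) = 65/(-45) = 65*(-1/45) = -13/9 ≈ -1.4444)
(36 - 30)*S - 1*15958 = (36 - 30)*(-13/9) - 1*15958 = 6*(-13/9) - 15958 = -26/3 - 15958 = -47900/3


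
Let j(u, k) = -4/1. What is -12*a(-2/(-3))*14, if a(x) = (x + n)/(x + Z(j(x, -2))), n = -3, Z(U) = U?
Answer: -588/5 ≈ -117.60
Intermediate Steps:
j(u, k) = -4 (j(u, k) = -4*1 = -4)
a(x) = (-3 + x)/(-4 + x) (a(x) = (x - 3)/(x - 4) = (-3 + x)/(-4 + x))
-12*a(-2/(-3))*14 = -12*(-3 - 2/(-3))/(-4 - 2/(-3))*14 = -12*(-3 - 2*(-1/3))/(-4 - 2*(-1/3))*14 = -12*(-3 + 2/3)/(-4 + 2/3)*14 = -12*(-7)/((-10/3)*3)*14 = -(-18)*(-7)/(5*3)*14 = -12*7/10*14 = -42/5*14 = -588/5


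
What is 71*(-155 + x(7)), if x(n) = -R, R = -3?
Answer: -10792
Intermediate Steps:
x(n) = 3 (x(n) = -1*(-3) = 3)
71*(-155 + x(7)) = 71*(-155 + 3) = 71*(-152) = -10792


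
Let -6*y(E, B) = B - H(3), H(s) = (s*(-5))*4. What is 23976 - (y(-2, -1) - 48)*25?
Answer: 152531/6 ≈ 25422.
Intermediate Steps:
H(s) = -20*s (H(s) = -5*s*4 = -20*s)
y(E, B) = -10 - B/6 (y(E, B) = -(B - (-20)*3)/6 = -(B - 1*(-60))/6 = -(B + 60)/6 = -(60 + B)/6 = -10 - B/6)
23976 - (y(-2, -1) - 48)*25 = 23976 - ((-10 - ⅙*(-1)) - 48)*25 = 23976 - ((-10 + ⅙) - 48)*25 = 23976 - (-59/6 - 48)*25 = 23976 - (-347)*25/6 = 23976 - 1*(-8675/6) = 23976 + 8675/6 = 152531/6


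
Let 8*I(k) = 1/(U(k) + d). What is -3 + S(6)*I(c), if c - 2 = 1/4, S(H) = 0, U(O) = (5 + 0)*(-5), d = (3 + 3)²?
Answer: -3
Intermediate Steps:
d = 36 (d = 6² = 36)
U(O) = -25 (U(O) = 5*(-5) = -25)
c = 9/4 (c = 2 + 1/4 = 2 + ¼ = 9/4 ≈ 2.2500)
I(k) = 1/88 (I(k) = 1/(8*(-25 + 36)) = (⅛)/11 = (⅛)*(1/11) = 1/88)
-3 + S(6)*I(c) = -3 + 0*(1/88) = -3 + 0 = -3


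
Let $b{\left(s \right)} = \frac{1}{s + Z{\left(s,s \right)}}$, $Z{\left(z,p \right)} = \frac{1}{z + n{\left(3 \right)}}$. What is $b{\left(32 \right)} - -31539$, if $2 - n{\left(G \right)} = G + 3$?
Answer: $\frac{28290511}{897} \approx 31539.0$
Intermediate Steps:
$n{\left(G \right)} = -1 - G$ ($n{\left(G \right)} = 2 - \left(G + 3\right) = 2 - \left(3 + G\right) = -1 - G$)
$Z{\left(z,p \right)} = \frac{1}{-4 + z}$ ($Z{\left(z,p \right)} = \frac{1}{z - 4} = \frac{1}{-4 + z}$)
$b{\left(s \right)} = \frac{1}{s + \frac{1}{-4 + s}}$
$b{\left(32 \right)} - -31539 = \frac{-4 + 32}{1 + 32 \left(-4 + 32\right)} - -31539 = \frac{1}{1 + 32 \cdot 28} \cdot 28 + 31539 = \frac{1}{1 + 896} \cdot 28 + 31539 = \frac{1}{897} \cdot 28 + 31539 = \frac{28}{897} + 31539 = \frac{28290511}{897}$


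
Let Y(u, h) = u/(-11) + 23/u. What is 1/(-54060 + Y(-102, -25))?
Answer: -1122/60645169 ≈ -1.8501e-5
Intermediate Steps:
Y(u, h) = 23/u - u/11 (Y(u, h) = u*(-1/11) + 23/u = -u/11 + 23/u = 23/u - u/11)
1/(-54060 + Y(-102, -25)) = 1/(-54060 + (23/(-102) - 1/11*(-102))) = 1/(-54060 + (23*(-1/102) + 102/11)) = 1/(-54060 + (-23/102 + 102/11)) = 1/(-54060 + 10151/1122) = 1/(-60645169/1122) = -1122/60645169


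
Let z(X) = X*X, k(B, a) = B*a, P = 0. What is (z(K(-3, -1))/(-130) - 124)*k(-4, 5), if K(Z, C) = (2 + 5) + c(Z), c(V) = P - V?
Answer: 32440/13 ≈ 2495.4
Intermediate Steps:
c(V) = -V (c(V) = 0 - V = -V)
K(Z, C) = 7 - Z (K(Z, C) = (2 + 5) - Z = 7 - Z)
z(X) = X²
(z(K(-3, -1))/(-130) - 124)*k(-4, 5) = ((7 - 1*(-3))²/(-130) - 124)*(-4*5) = ((7 + 3)²*(-1/130) - 124)*(-20) = (10²*(-1/130) - 124)*(-20) = (100*(-1/130) - 124)*(-20) = (-10/13 - 124)*(-20) = -1622/13*(-20) = 32440/13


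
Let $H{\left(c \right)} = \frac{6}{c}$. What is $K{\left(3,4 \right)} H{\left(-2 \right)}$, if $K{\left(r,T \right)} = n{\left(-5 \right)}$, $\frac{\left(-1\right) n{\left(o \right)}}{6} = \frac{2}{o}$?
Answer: $- \frac{36}{5} \approx -7.2$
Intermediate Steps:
$n{\left(o \right)} = - \frac{12}{o}$ ($n{\left(o \right)} = - 6 \frac{2}{o} = - \frac{12}{o}$)
$K{\left(r,T \right)} = \frac{12}{5}$ ($K{\left(r,T \right)} = - \frac{12}{-5} = \left(-12\right) \left(- \frac{1}{5}\right) = \frac{12}{5}$)
$K{\left(3,4 \right)} H{\left(-2 \right)} = \frac{12 \frac{6}{-2}}{5} = \frac{12 \cdot 6 \left(- \frac{1}{2}\right)}{5} = \frac{12}{5} \left(-3\right) = - \frac{36}{5}$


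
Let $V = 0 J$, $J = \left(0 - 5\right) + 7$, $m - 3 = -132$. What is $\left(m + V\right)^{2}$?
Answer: $16641$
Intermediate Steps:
$m = -129$ ($m = 3 - 132 = -129$)
$J = 2$ ($J = \left(0 - 5\right) + 7 = -5 + 7 = 2$)
$V = 0$ ($V = 0 \cdot 2 = 0$)
$\left(m + V\right)^{2} = \left(-129 + 0\right)^{2} = \left(-129\right)^{2} = 16641$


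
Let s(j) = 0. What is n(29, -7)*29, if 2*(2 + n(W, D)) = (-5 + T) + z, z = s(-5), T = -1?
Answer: -145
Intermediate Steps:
z = 0
n(W, D) = -5 (n(W, D) = -2 + ((-5 - 1) + 0)/2 = -2 + (-6 + 0)/2 = -2 + (½)*(-6) = -2 - 3 = -5)
n(29, -7)*29 = -5*29 = -145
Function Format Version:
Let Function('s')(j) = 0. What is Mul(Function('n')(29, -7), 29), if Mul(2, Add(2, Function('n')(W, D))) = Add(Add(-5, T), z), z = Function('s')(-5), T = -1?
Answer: -145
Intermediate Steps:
z = 0
Function('n')(W, D) = -5 (Function('n')(W, D) = Add(-2, Mul(Rational(1, 2), Add(Add(-5, -1), 0))) = Add(-2, Mul(Rational(1, 2), Add(-6, 0))) = Add(-2, Mul(Rational(1, 2), -6)) = Add(-2, -3) = -5)
Mul(Function('n')(29, -7), 29) = Mul(-5, 29) = -145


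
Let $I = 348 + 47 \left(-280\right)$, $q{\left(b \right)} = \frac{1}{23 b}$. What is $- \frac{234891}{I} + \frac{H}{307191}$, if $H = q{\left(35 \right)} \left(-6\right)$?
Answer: $\frac{19361967624611}{1056087843020} \approx 18.334$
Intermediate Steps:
$q{\left(b \right)} = \frac{1}{23 b}$
$H = - \frac{6}{805}$ ($H = \frac{1}{23 \cdot 35} \left(-6\right) = \frac{1}{23} \cdot \frac{1}{35} \left(-6\right) = \frac{1}{805} \left(-6\right) = - \frac{6}{805} \approx -0.0074534$)
$I = -12812$ ($I = 348 - 13160 = -12812$)
$- \frac{234891}{I} + \frac{H}{307191} = - \frac{234891}{-12812} - \frac{6}{805 \cdot 307191} = \left(-234891\right) \left(- \frac{1}{12812}\right) - \frac{2}{82429585} = \frac{234891}{12812} - \frac{2}{82429585} = \frac{19361967624611}{1056087843020}$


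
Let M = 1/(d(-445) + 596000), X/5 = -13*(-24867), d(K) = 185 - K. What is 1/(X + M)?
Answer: 596630/964365883651 ≈ 6.1868e-7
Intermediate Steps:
X = 1616355 (X = 5*(-13*(-24867)) = 5*323271 = 1616355)
M = 1/596630 (M = 1/((185 - 1*(-445)) + 596000) = 1/((185 + 445) + 596000) = 1/(630 + 596000) = 1/596630 ≈ 1.6761e-6)
1/(X + M) = 1/(1616355 + 1/596630) = 1/(964365883651/596630) = 596630/964365883651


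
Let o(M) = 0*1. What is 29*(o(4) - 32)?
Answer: -928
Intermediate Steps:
o(M) = 0
29*(o(4) - 32) = 29*(0 - 32) = 29*(-32) = -928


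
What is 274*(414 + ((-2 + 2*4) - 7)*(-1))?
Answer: 113710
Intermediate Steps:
274*(414 + ((-2 + 2*4) - 7)*(-1)) = 274*(414 + ((-2 + 8) - 7)*(-1)) = 274*(414 + (6 - 7)*(-1)) = 274*(414 - 1*(-1)) = 274*(414 + 1) = 274*415 = 113710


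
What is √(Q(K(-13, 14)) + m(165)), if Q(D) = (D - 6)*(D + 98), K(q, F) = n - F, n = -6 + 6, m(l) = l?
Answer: I*√1515 ≈ 38.923*I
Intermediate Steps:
n = 0
K(q, F) = -F (K(q, F) = 0 - F = -F)
Q(D) = (-6 + D)*(98 + D)
√(Q(K(-13, 14)) + m(165)) = √((-588 + (-1*14)² + 92*(-1*14)) + 165) = √((-588 + (-14)² + 92*(-14)) + 165) = √((-588 + 196 - 1288) + 165) = √(-1680 + 165) = √(-1515) = I*√1515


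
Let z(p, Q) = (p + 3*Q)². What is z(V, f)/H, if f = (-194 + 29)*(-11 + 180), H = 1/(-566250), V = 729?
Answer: -3893943535785000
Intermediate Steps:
H = -1/566250 ≈ -1.7660e-6
f = -27885 (f = -165*169 = -27885)
z(V, f)/H = (729 + 3*(-27885))²/(-1/566250) = (729 - 83655)²*(-566250) = (-82926)²*(-566250) = 6876721476*(-566250) = -3893943535785000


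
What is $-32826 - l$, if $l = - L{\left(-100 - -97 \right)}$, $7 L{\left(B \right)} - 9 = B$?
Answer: $- \frac{229776}{7} \approx -32825.0$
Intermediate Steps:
$L{\left(B \right)} = \frac{9}{7} + \frac{B}{7}$
$l = - \frac{6}{7}$ ($l = - (\frac{9}{7} + \frac{-100 - -97}{7}) = - (\frac{9}{7} + \frac{-100 + 97}{7}) = - (\frac{9}{7} + \frac{1}{7} \left(-3\right)) = - (\frac{9}{7} - \frac{3}{7}) = \left(-1\right) \frac{6}{7} = - \frac{6}{7} \approx -0.85714$)
$-32826 - l = -32826 - - \frac{6}{7} = -32826 + \frac{6}{7} = - \frac{229776}{7}$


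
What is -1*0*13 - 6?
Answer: -6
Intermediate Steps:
-1*0*13 - 6 = 0*13 - 6 = 0 - 6 = -6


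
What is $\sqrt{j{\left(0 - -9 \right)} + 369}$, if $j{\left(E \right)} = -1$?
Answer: $4 \sqrt{23} \approx 19.183$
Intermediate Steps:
$\sqrt{j{\left(0 - -9 \right)} + 369} = \sqrt{-1 + 369} = \sqrt{368} = 4 \sqrt{23}$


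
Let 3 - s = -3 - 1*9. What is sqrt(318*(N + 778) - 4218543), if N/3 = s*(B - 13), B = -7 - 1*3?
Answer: I*sqrt(4300269) ≈ 2073.7*I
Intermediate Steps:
s = 15 (s = 3 - (-3 - 1*9) = 3 - (-3 - 9) = 3 - 1*(-12) = 3 + 12 = 15)
B = -10 (B = -7 - 3 = -10)
N = -1035 (N = 3*(15*(-10 - 13)) = 3*(15*(-23)) = 3*(-345) = -1035)
sqrt(318*(N + 778) - 4218543) = sqrt(318*(-1035 + 778) - 4218543) = sqrt(318*(-257) - 4218543) = sqrt(-81726 - 4218543) = sqrt(-4300269) = I*sqrt(4300269)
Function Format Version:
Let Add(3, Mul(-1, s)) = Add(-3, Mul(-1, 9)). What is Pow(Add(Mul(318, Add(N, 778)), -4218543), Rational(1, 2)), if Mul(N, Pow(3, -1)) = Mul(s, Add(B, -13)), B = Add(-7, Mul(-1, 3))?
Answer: Mul(I, Pow(4300269, Rational(1, 2))) ≈ Mul(2073.7, I)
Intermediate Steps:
s = 15 (s = Add(3, Mul(-1, Add(-3, Mul(-1, 9)))) = Add(3, Mul(-1, Add(-3, -9))) = Add(3, Mul(-1, -12)) = Add(3, 12) = 15)
B = -10 (B = Add(-7, -3) = -10)
N = -1035 (N = Mul(3, Mul(15, Add(-10, -13))) = Mul(3, Mul(15, -23)) = Mul(3, -345) = -1035)
Pow(Add(Mul(318, Add(N, 778)), -4218543), Rational(1, 2)) = Pow(Add(Mul(318, Add(-1035, 778)), -4218543), Rational(1, 2)) = Pow(Add(Mul(318, -257), -4218543), Rational(1, 2)) = Pow(Add(-81726, -4218543), Rational(1, 2)) = Pow(-4300269, Rational(1, 2)) = Mul(I, Pow(4300269, Rational(1, 2)))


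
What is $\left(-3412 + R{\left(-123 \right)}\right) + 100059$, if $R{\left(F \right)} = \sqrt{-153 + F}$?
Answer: $96647 + 2 i \sqrt{69} \approx 96647.0 + 16.613 i$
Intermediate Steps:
$\left(-3412 + R{\left(-123 \right)}\right) + 100059 = \left(-3412 + \sqrt{-153 - 123}\right) + 100059 = \left(-3412 + \sqrt{-276}\right) + 100059 = \left(-3412 + 2 i \sqrt{69}\right) + 100059 = 96647 + 2 i \sqrt{69}$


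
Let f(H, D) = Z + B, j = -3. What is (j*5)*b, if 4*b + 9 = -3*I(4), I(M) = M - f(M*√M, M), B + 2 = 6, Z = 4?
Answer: -45/4 ≈ -11.250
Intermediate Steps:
B = 4 (B = -2 + 6 = 4)
f(H, D) = 8 (f(H, D) = 4 + 4 = 8)
I(M) = -8 + M (I(M) = M - 1*8 = M - 8 = -8 + M)
b = ¾ (b = -9/4 + (-3*(-8 + 4))/4 = -9/4 + (-3*(-4))/4 = -9/4 + (¼)*12 = -9/4 + 3 = ¾ ≈ 0.75000)
(j*5)*b = -3*5*(¾) = -15*¾ = -45/4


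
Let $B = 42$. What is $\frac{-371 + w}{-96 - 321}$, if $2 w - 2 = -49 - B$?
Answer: $\frac{277}{278} \approx 0.9964$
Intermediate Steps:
$w = - \frac{89}{2}$ ($w = 1 + \frac{-49 - 42}{2} = 1 + \frac{1}{2} \left(-91\right) = 1 - \frac{91}{2} = - \frac{89}{2} \approx -44.5$)
$\frac{-371 + w}{-96 - 321} = \frac{-371 - \frac{89}{2}}{-96 - 321} = - \frac{831}{2 \left(-417\right)} = \left(- \frac{831}{2}\right) \left(- \frac{1}{417}\right) = \frac{277}{278}$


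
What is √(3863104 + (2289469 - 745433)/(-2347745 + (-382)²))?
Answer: 2*√4682096376252490427/2201821 ≈ 1965.5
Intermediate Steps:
√(3863104 + (2289469 - 745433)/(-2347745 + (-382)²)) = √(3863104 + 1544036/(-2347745 + 145924)) = √(3863104 + 1544036/(-2201821)) = √(3863104 + 1544036*(-1/2201821)) = √(3863104 - 1544036/2201821) = √(8505861968348/2201821) = 2*√4682096376252490427/2201821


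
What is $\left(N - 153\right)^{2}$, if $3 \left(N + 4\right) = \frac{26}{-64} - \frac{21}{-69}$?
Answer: $\frac{13358042929}{541696} \approx 24660.0$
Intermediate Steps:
$N = - \frac{2969}{736}$ ($N = -4 + \frac{\frac{26}{-64} - \frac{21}{-69}}{3} = -4 + \frac{26 \left(- \frac{1}{64}\right) - - \frac{7}{23}}{3} = -4 + \frac{- \frac{13}{32} + \frac{7}{23}}{3} = -4 + \frac{1}{3} \left(- \frac{75}{736}\right) = -4 - \frac{25}{736} = - \frac{2969}{736} \approx -4.034$)
$\left(N - 153\right)^{2} = \left(- \frac{2969}{736} - 153\right)^{2} = \left(- \frac{115577}{736}\right)^{2} = \frac{13358042929}{541696}$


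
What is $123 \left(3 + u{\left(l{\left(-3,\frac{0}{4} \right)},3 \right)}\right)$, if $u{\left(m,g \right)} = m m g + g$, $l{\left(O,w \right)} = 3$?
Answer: $4059$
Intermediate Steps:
$u{\left(m,g \right)} = g + g m^{2}$ ($u{\left(m,g \right)} = m^{2} g + g = g m^{2} + g = g + g m^{2}$)
$123 \left(3 + u{\left(l{\left(-3,\frac{0}{4} \right)},3 \right)}\right) = 123 \left(3 + 3 \left(1 + 3^{2}\right)\right) = 123 \left(3 + 3 \left(1 + 9\right)\right) = 123 \left(3 + 3 \cdot 10\right) = 123 \left(3 + 30\right) = 123 \cdot 33 = 4059$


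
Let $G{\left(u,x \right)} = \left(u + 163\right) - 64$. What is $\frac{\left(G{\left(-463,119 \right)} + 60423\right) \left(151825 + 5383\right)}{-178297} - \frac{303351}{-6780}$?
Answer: $- \frac{21320338056971}{402951220} \approx -52911.0$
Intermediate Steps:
$G{\left(u,x \right)} = 99 + u$ ($G{\left(u,x \right)} = \left(163 + u\right) - 64 = 99 + u$)
$\frac{\left(G{\left(-463,119 \right)} + 60423\right) \left(151825 + 5383\right)}{-178297} - \frac{303351}{-6780} = \frac{\left(\left(99 - 463\right) + 60423\right) \left(151825 + 5383\right)}{-178297} - \frac{303351}{-6780} = \left(-364 + 60423\right) 157208 \left(- \frac{1}{178297}\right) - - \frac{101117}{2260} = 60059 \cdot 157208 \left(- \frac{1}{178297}\right) + \frac{101117}{2260} = 9441755272 \left(- \frac{1}{178297}\right) + \frac{101117}{2260} = - \frac{9441755272}{178297} + \frac{101117}{2260} = - \frac{21320338056971}{402951220}$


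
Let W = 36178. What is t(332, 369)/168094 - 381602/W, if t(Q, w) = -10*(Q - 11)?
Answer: -16065284492/1520326183 ≈ -10.567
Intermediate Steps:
t(Q, w) = 110 - 10*Q (t(Q, w) = -10*(-11 + Q) = 110 - 10*Q)
t(332, 369)/168094 - 381602/W = (110 - 10*332)/168094 - 381602/36178 = (110 - 3320)*(1/168094) - 381602*1/36178 = -3210*1/168094 - 190801/18089 = -1605/84047 - 190801/18089 = -16065284492/1520326183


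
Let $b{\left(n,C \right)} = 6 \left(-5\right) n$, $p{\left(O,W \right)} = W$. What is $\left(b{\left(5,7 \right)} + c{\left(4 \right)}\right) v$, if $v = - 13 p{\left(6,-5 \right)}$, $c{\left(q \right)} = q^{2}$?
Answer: $-8710$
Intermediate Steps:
$b{\left(n,C \right)} = - 30 n$
$v = 65$ ($v = \left(-13\right) \left(-5\right) = 65$)
$\left(b{\left(5,7 \right)} + c{\left(4 \right)}\right) v = \left(\left(-30\right) 5 + 4^{2}\right) 65 = \left(-150 + 16\right) 65 = \left(-134\right) 65 = -8710$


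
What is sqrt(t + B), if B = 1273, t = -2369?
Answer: 2*I*sqrt(274) ≈ 33.106*I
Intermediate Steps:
sqrt(t + B) = sqrt(-2369 + 1273) = sqrt(-1096) = 2*I*sqrt(274)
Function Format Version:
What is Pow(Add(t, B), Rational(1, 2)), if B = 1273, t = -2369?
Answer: Mul(2, I, Pow(274, Rational(1, 2))) ≈ Mul(33.106, I)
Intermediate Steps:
Pow(Add(t, B), Rational(1, 2)) = Pow(Add(-2369, 1273), Rational(1, 2)) = Pow(-1096, Rational(1, 2)) = Mul(2, I, Pow(274, Rational(1, 2)))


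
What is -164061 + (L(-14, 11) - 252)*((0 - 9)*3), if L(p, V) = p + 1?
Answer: -156906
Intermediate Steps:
L(p, V) = 1 + p
-164061 + (L(-14, 11) - 252)*((0 - 9)*3) = -164061 + ((1 - 14) - 252)*((0 - 9)*3) = -164061 + (-13 - 252)*(-9*3) = -164061 - 265*(-27) = -164061 + 7155 = -156906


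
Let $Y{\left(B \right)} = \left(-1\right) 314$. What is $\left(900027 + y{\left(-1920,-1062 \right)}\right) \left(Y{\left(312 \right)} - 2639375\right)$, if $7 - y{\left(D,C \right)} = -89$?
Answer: $-2376044781747$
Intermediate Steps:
$Y{\left(B \right)} = -314$
$y{\left(D,C \right)} = 96$ ($y{\left(D,C \right)} = 7 - -89 = 7 + 89 = 96$)
$\left(900027 + y{\left(-1920,-1062 \right)}\right) \left(Y{\left(312 \right)} - 2639375\right) = \left(900027 + 96\right) \left(-314 - 2639375\right) = 900123 \left(-2639689\right) = -2376044781747$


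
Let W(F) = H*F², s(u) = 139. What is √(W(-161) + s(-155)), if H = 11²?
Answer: 2*√784145 ≈ 1771.0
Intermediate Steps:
H = 121
W(F) = 121*F²
√(W(-161) + s(-155)) = √(121*(-161)² + 139) = √(121*25921 + 139) = √(3136441 + 139) = √3136580 = 2*√784145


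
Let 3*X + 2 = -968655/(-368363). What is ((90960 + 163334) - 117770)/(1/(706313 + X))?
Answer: 35520766936433288/368363 ≈ 9.6429e+10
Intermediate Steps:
X = 231929/1105089 (X = -2/3 + (-968655/(-368363))/3 = -2/3 + (-968655*(-1/368363))/3 = -2/3 + (1/3)*(968655/368363) = -2/3 + 322885/368363 = 231929/1105089 ≈ 0.20987)
((90960 + 163334) - 117770)/(1/(706313 + X)) = ((90960 + 163334) - 117770)/(1/(706313 + 231929/1105089)) = (254294 - 117770)/(1/(780538958786/1105089)) = 136524/(1105089/780538958786) = 136524*(780538958786/1105089) = 35520766936433288/368363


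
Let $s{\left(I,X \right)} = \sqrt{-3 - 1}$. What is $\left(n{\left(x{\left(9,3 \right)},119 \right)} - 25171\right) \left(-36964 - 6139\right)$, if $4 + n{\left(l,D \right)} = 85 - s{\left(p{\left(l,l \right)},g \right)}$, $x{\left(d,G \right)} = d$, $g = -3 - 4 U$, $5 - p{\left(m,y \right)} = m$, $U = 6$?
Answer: $1081454270 + 86206 i \approx 1.0815 \cdot 10^{9} + 86206.0 i$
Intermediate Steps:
$p{\left(m,y \right)} = 5 - m$
$g = -27$ ($g = -3 - 24 = -27$)
$s{\left(I,X \right)} = 2 i$ ($s{\left(I,X \right)} = \sqrt{-4} = 2 i$)
$n{\left(l,D \right)} = 81 - 2 i$ ($n{\left(l,D \right)} = -4 + \left(85 - 2 i\right) = 81 - 2 i$)
$\left(n{\left(x{\left(9,3 \right)},119 \right)} - 25171\right) \left(-36964 - 6139\right) = \left(\left(81 - 2 i\right) - 25171\right) \left(-36964 - 6139\right) = \left(-25090 - 2 i\right) \left(-43103\right) = 1081454270 + 86206 i$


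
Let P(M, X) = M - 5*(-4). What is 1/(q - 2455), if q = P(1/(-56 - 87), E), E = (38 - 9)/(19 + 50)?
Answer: -143/348206 ≈ -0.00041068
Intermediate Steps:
E = 29/69 ≈ 0.42029
P(M, X) = 20 + M (P(M, X) = M + 20 = 20 + M)
q = 2859/143 (q = 20 + 1/(-56 - 87) = 20 + 1/(-143) = 20 - 1/143 = 2859/143 ≈ 19.993)
1/(q - 2455) = 1/(2859/143 - 2455) = 1/(-348206/143) = -143/348206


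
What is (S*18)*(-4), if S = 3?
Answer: -216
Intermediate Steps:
(S*18)*(-4) = (3*18)*(-4) = 54*(-4) = -216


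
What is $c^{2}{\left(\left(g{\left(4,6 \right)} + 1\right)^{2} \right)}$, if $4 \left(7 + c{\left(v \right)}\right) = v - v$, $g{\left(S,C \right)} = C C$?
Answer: $49$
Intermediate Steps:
$g{\left(S,C \right)} = C^{2}$
$c{\left(v \right)} = -7$ ($c{\left(v \right)} = -7 + \frac{v - v}{4} = -7 + \frac{1}{4} \cdot 0 = -7 + 0 = -7$)
$c^{2}{\left(\left(g{\left(4,6 \right)} + 1\right)^{2} \right)} = \left(-7\right)^{2} = 49$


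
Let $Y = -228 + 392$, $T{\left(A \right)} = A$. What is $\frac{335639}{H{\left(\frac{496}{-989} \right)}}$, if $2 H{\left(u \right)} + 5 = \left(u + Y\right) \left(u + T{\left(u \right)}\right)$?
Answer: $- \frac{656591108638}{165297005} \approx -3972.2$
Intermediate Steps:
$Y = 164$
$H{\left(u \right)} = - \frac{5}{2} + u \left(164 + u\right)$ ($H{\left(u \right)} = - \frac{5}{2} + \frac{\left(u + 164\right) \left(u + u\right)}{2} = - \frac{5}{2} + \frac{\left(164 + u\right) 2 u}{2} = - \frac{5}{2} + \frac{2 u \left(164 + u\right)}{2} = - \frac{5}{2} + u \left(164 + u\right)$)
$\frac{335639}{H{\left(\frac{496}{-989} \right)}} = \frac{335639}{- \frac{5}{2} + \left(\frac{496}{-989}\right)^{2} + 164 \frac{496}{-989}} = \frac{335639}{- \frac{5}{2} + \left(496 \left(- \frac{1}{989}\right)\right)^{2} + 164 \cdot 496 \left(- \frac{1}{989}\right)} = \frac{335639}{- \frac{5}{2} + \left(- \frac{496}{989}\right)^{2} + 164 \left(- \frac{496}{989}\right)} = \frac{335639}{- \frac{5}{2} + \frac{246016}{978121} - \frac{81344}{989}} = \frac{335639}{- \frac{165297005}{1956242}} = 335639 \left(- \frac{1956242}{165297005}\right) = - \frac{656591108638}{165297005}$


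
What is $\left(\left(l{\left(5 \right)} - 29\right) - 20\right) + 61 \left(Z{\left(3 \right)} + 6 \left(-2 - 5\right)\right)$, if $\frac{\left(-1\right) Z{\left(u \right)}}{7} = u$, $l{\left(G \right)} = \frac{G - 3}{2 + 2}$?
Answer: $- \frac{7783}{2} \approx -3891.5$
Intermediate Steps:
$l{\left(G \right)} = - \frac{3}{4} + \frac{G}{4}$ ($l{\left(G \right)} = \frac{-3 + G}{4} = \left(-3 + G\right) \frac{1}{4} = - \frac{3}{4} + \frac{G}{4}$)
$Z{\left(u \right)} = - 7 u$
$\left(\left(l{\left(5 \right)} - 29\right) - 20\right) + 61 \left(Z{\left(3 \right)} + 6 \left(-2 - 5\right)\right) = \left(\left(\left(- \frac{3}{4} + \frac{1}{4} \cdot 5\right) - 29\right) - 20\right) + 61 \left(\left(-7\right) 3 + 6 \left(-2 - 5\right)\right) = \left(\left(\left(- \frac{3}{4} + \frac{5}{4}\right) - 29\right) - 20\right) + 61 \left(-21 + 6 \left(-7\right)\right) = \left(\left(\frac{1}{2} - 29\right) - 20\right) + 61 \left(-21 - 42\right) = \left(- \frac{57}{2} - 20\right) + 61 \left(-63\right) = - \frac{97}{2} - 3843 = - \frac{7783}{2}$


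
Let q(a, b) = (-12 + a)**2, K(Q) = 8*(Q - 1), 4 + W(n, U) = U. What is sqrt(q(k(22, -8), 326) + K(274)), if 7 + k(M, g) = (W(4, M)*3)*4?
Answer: sqrt(40993) ≈ 202.47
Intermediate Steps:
W(n, U) = -4 + U
k(M, g) = -55 + 12*M (k(M, g) = -7 + ((-4 + M)*3)*4 = -7 + (-12 + 3*M)*4 = -7 + (-48 + 12*M) = -55 + 12*M)
K(Q) = -8 + 8*Q (K(Q) = 8*(-1 + Q) = -8 + 8*Q)
sqrt(q(k(22, -8), 326) + K(274)) = sqrt((-12 + (-55 + 12*22))**2 + (-8 + 8*274)) = sqrt((-12 + (-55 + 264))**2 + (-8 + 2192)) = sqrt((-12 + 209)**2 + 2184) = sqrt(197**2 + 2184) = sqrt(38809 + 2184) = sqrt(40993)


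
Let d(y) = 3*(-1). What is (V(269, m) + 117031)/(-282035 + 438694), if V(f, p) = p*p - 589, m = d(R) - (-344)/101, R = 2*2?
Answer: 1187826523/1598078459 ≈ 0.74328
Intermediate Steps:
R = 4
d(y) = -3
m = 41/101 (m = -3 - (-344)/101 = -3 - 1*(-344/101) = -3 + 344/101 = 41/101 ≈ 0.40594)
V(f, p) = -589 + p² (V(f, p) = p² - 589 = -589 + p²)
(V(269, m) + 117031)/(-282035 + 438694) = ((-589 + (41/101)²) + 117031)/(-282035 + 438694) = ((-589 + 1681/10201) + 117031)/156659 = (-6006708/10201 + 117031)*(1/156659) = (1187826523/10201)*(1/156659) = 1187826523/1598078459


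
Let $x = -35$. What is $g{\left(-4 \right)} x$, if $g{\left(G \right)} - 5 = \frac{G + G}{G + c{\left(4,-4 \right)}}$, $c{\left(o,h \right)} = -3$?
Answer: $-215$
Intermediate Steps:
$g{\left(G \right)} = 5 + \frac{2 G}{-3 + G}$ ($g{\left(G \right)} = 5 + \frac{G + G}{G - 3} = 5 + \frac{2 G}{-3 + G}$)
$g{\left(-4 \right)} x = \frac{-15 + 7 \left(-4\right)}{-3 - 4} \left(-35\right) = \frac{-15 - 28}{-7} \left(-35\right) = \left(- \frac{1}{7}\right) \left(-43\right) \left(-35\right) = \frac{43}{7} \left(-35\right) = -215$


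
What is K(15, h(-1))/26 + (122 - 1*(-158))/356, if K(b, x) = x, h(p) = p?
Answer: 1731/2314 ≈ 0.74806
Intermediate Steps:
K(15, h(-1))/26 + (122 - 1*(-158))/356 = -1/26 + (122 - 1*(-158))/356 = -1*1/26 + (122 + 158)*(1/356) = -1/26 + 280*(1/356) = -1/26 + 70/89 = 1731/2314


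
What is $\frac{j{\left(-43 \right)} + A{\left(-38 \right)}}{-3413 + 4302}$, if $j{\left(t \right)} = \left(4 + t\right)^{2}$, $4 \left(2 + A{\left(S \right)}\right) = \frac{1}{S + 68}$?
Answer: $\frac{182281}{106680} \approx 1.7087$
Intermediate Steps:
$A{\left(S \right)} = -2 + \frac{1}{4 \left(68 + S\right)}$ ($A{\left(S \right)} = -2 + \frac{1}{4 \left(S + 68\right)} = -2 + \frac{1}{4 \left(68 + S\right)}$)
$\frac{j{\left(-43 \right)} + A{\left(-38 \right)}}{-3413 + 4302} = \frac{\left(4 - 43\right)^{2} + \frac{-543 - -304}{4 \left(68 - 38\right)}}{-3413 + 4302} = \frac{\left(-39\right)^{2} + \frac{-543 + 304}{4 \cdot 30}}{889} = \left(1521 + \frac{1}{4} \cdot \frac{1}{30} \left(-239\right)\right) \frac{1}{889} = \left(1521 - \frac{239}{120}\right) \frac{1}{889} = \frac{182281}{120} \cdot \frac{1}{889} = \frac{182281}{106680}$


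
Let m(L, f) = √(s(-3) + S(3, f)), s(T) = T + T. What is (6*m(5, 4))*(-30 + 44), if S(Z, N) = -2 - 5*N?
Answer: 168*I*√7 ≈ 444.49*I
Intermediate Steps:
s(T) = 2*T
m(L, f) = √(-8 - 5*f) (m(L, f) = √(2*(-3) + (-2 - 5*f)) = √(-6 + (-2 - 5*f)) = √(-8 - 5*f))
(6*m(5, 4))*(-30 + 44) = (6*√(-8 - 5*4))*(-30 + 44) = (6*√(-8 - 20))*14 = (6*√(-28))*14 = (6*(2*I*√7))*14 = (12*I*√7)*14 = 168*I*√7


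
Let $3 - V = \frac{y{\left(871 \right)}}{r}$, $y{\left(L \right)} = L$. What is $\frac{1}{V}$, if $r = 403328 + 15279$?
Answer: $\frac{418607}{1254950} \approx 0.33356$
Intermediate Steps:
$r = 418607$
$V = \frac{1254950}{418607}$ ($V = 3 - \frac{871}{418607} = \frac{1254950}{418607} \approx 2.9979$)
$\frac{1}{V} = \frac{1}{\frac{1254950}{418607}} = \frac{418607}{1254950}$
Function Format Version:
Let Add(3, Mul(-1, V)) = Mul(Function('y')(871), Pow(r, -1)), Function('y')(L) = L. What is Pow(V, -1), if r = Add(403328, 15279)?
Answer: Rational(418607, 1254950) ≈ 0.33356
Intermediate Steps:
r = 418607
V = Rational(1254950, 418607) (V = Add(3, Mul(-1, Mul(871, Pow(418607, -1)))) = Add(3, Mul(-1, Mul(871, Rational(1, 418607)))) = Add(3, Mul(-1, Rational(871, 418607))) = Add(3, Rational(-871, 418607)) = Rational(1254950, 418607) ≈ 2.9979)
Pow(V, -1) = Pow(Rational(1254950, 418607), -1) = Rational(418607, 1254950)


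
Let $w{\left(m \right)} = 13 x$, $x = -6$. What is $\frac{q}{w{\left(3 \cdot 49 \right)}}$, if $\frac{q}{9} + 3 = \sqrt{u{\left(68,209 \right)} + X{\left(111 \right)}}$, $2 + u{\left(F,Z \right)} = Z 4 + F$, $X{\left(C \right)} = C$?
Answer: $\frac{9}{26} - \frac{3 \sqrt{1013}}{26} \approx -3.3263$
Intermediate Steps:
$u{\left(F,Z \right)} = -2 + F + 4 Z$ ($u{\left(F,Z \right)} = -2 + \left(Z 4 + F\right) = -2 + \left(4 Z + F\right) = -2 + \left(F + 4 Z\right) = -2 + F + 4 Z$)
$w{\left(m \right)} = -78$ ($w{\left(m \right)} = 13 \left(-6\right) = -78$)
$q = -27 + 9 \sqrt{1013}$ ($q = -27 + 9 \sqrt{\left(-2 + 68 + 4 \cdot 209\right) + 111} = -27 + 9 \sqrt{\left(-2 + 68 + 836\right) + 111} = -27 + 9 \sqrt{902 + 111} = -27 + 9 \sqrt{1013} \approx 259.45$)
$\frac{q}{w{\left(3 \cdot 49 \right)}} = \frac{-27 + 9 \sqrt{1013}}{-78} = \left(-27 + 9 \sqrt{1013}\right) \left(- \frac{1}{78}\right) = \frac{9}{26} - \frac{3 \sqrt{1013}}{26}$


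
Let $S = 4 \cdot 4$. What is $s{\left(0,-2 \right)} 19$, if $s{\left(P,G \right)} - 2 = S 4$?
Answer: $1254$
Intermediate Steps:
$S = 16$
$s{\left(P,G \right)} = 66$ ($s{\left(P,G \right)} = 2 + 16 \cdot 4 = 2 + 64 = 66$)
$s{\left(0,-2 \right)} 19 = 66 \cdot 19 = 1254$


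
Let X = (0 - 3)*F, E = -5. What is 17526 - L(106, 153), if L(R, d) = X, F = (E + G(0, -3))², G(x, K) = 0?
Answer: 17601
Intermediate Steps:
F = 25 (F = (-5 + 0)² = (-5)² = 25)
X = -75 (X = (0 - 3)*25 = -3*25 = -75)
L(R, d) = -75
17526 - L(106, 153) = 17526 - 1*(-75) = 17526 + 75 = 17601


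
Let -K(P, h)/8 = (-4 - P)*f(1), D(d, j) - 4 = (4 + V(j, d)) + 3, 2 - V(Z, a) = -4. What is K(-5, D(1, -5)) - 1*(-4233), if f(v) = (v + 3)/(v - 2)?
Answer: 4265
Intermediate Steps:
f(v) = (3 + v)/(-2 + v)
V(Z, a) = 6 (V(Z, a) = 2 - 1*(-4) = 2 + 4 = 6)
D(d, j) = 17 (D(d, j) = 4 + ((4 + 6) + 3) = 4 + (10 + 3) = 4 + 13 = 17)
K(P, h) = -128 - 32*P (K(P, h) = -8*(-4 - P)*(3 + 1)/(-2 + 1) = -8*(-4 - P)*4/(-1) = -8*(-4 - P)*(-1*4) = -8*(-4 - P)*(-4) = -8*(16 + 4*P) = -128 - 32*P)
K(-5, D(1, -5)) - 1*(-4233) = (-128 - 32*(-5)) - 1*(-4233) = (-128 + 160) + 4233 = 32 + 4233 = 4265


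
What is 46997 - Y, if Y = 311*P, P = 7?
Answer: 44820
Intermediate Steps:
Y = 2177 (Y = 311*7 = 2177)
46997 - Y = 46997 - 1*2177 = 46997 - 2177 = 44820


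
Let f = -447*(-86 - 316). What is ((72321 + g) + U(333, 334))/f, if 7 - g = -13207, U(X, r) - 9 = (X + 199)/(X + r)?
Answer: 3169910/6658661 ≈ 0.47606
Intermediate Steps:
U(X, r) = 9 + (199 + X)/(X + r) (U(X, r) = 9 + (X + 199)/(X + r) = 9 + (199 + X)/(X + r))
g = 13214 (g = 7 - 1*(-13207) = 7 + 13207 = 13214)
f = 179694 (f = -447*(-402) = 179694)
((72321 + g) + U(333, 334))/f = ((72321 + 13214) + (199 + 9*334 + 10*333)/(333 + 334))/179694 = (85535 + (199 + 3006 + 3330)/667)*(1/179694) = (85535 + (1/667)*6535)*(1/179694) = (85535 + 6535/667)*(1/179694) = (57058380/667)*(1/179694) = 3169910/6658661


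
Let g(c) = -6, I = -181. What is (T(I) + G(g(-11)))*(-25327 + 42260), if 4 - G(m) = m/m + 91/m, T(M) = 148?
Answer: 16882201/6 ≈ 2.8137e+6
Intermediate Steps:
G(m) = 3 - 91/m (G(m) = 4 - (m/m + 91/m) = 4 - (1 + 91/m) = 4 + (-1 - 91/m) = 3 - 91/m)
(T(I) + G(g(-11)))*(-25327 + 42260) = (148 + (3 - 91/(-6)))*(-25327 + 42260) = (148 + (3 - 91*(-⅙)))*16933 = (148 + (3 + 91/6))*16933 = (148 + 109/6)*16933 = (997/6)*16933 = 16882201/6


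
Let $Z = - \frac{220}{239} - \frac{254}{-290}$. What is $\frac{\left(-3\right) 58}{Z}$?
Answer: $\frac{6029970}{1547} \approx 3897.8$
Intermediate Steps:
$Z = - \frac{1547}{34655}$ ($Z = \left(-220\right) \frac{1}{239} - - \frac{127}{145} = - \frac{220}{239} + \frac{127}{145} = - \frac{1547}{34655} \approx -0.04464$)
$\frac{\left(-3\right) 58}{Z} = \frac{\left(-3\right) 58}{- \frac{1547}{34655}} = \left(-174\right) \left(- \frac{34655}{1547}\right) = \frac{6029970}{1547}$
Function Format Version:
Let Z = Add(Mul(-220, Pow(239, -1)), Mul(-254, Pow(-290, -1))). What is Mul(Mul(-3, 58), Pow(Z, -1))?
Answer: Rational(6029970, 1547) ≈ 3897.8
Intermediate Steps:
Z = Rational(-1547, 34655) (Z = Add(Mul(-220, Rational(1, 239)), Mul(-254, Rational(-1, 290))) = Add(Rational(-220, 239), Rational(127, 145)) = Rational(-1547, 34655) ≈ -0.044640)
Mul(Mul(-3, 58), Pow(Z, -1)) = Mul(Mul(-3, 58), Pow(Rational(-1547, 34655), -1)) = Mul(-174, Rational(-34655, 1547)) = Rational(6029970, 1547)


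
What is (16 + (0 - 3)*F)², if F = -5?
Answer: 961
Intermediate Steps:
(16 + (0 - 3)*F)² = (16 + (0 - 3)*(-5))² = (16 - 3*(-5))² = (16 + 15)² = 31² = 961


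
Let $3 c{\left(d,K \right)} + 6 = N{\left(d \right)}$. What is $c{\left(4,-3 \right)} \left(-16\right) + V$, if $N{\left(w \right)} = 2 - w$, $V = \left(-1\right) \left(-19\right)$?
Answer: $\frac{185}{3} \approx 61.667$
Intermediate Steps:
$V = 19$
$c{\left(d,K \right)} = - \frac{4}{3} - \frac{d}{3}$ ($c{\left(d,K \right)} = -2 + \frac{2 - d}{3} = -2 - \left(- \frac{2}{3} + \frac{d}{3}\right) = - \frac{4}{3} - \frac{d}{3}$)
$c{\left(4,-3 \right)} \left(-16\right) + V = \left(- \frac{4}{3} - \frac{4}{3}\right) \left(-16\right) + 19 = \left(- \frac{8}{3}\right) \left(-16\right) + 19 = \frac{128}{3} + 19 = \frac{185}{3}$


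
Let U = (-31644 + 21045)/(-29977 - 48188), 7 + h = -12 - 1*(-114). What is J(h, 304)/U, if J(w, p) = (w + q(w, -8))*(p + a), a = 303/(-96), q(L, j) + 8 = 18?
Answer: 26337305925/113056 ≈ 2.3296e+5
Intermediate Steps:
h = 95 (h = -7 + (-12 - 1*(-114)) = -7 + (-12 + 114) = -7 + 102 = 95)
q(L, j) = 10 (q(L, j) = -8 + 18 = 10)
a = -101/32 (a = 303*(-1/96) = -101/32 ≈ -3.1563)
J(w, p) = (10 + w)*(-101/32 + p) (J(w, p) = (w + 10)*(p - 101/32) = (10 + w)*(-101/32 + p))
U = 3533/26055 (U = -10599/(-78165) = -10599*(-1/78165) = 3533/26055 ≈ 0.13560)
J(h, 304)/U = (-505/16 + 10*304 - 101/32*95 + 304*95)/(3533/26055) = (-505/16 + 3040 - 9595/32 + 28880)*(26055/3533) = (1010835/32)*(26055/3533) = 26337305925/113056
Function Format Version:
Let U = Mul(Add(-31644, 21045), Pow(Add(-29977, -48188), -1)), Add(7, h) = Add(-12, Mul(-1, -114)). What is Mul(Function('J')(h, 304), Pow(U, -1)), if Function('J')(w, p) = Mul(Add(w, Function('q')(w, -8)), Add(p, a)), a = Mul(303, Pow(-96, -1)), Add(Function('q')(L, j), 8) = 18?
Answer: Rational(26337305925, 113056) ≈ 2.3296e+5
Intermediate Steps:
h = 95 (h = Add(-7, Add(-12, Mul(-1, -114))) = Add(-7, Add(-12, 114)) = Add(-7, 102) = 95)
Function('q')(L, j) = 10 (Function('q')(L, j) = Add(-8, 18) = 10)
a = Rational(-101, 32) (a = Mul(303, Rational(-1, 96)) = Rational(-101, 32) ≈ -3.1563)
Function('J')(w, p) = Mul(Add(10, w), Add(Rational(-101, 32), p)) (Function('J')(w, p) = Mul(Add(w, 10), Add(p, Rational(-101, 32))) = Mul(Add(10, w), Add(Rational(-101, 32), p)))
U = Rational(3533, 26055) (U = Mul(-10599, Pow(-78165, -1)) = Mul(-10599, Rational(-1, 78165)) = Rational(3533, 26055) ≈ 0.13560)
Mul(Function('J')(h, 304), Pow(U, -1)) = Mul(Add(Rational(-505, 16), Mul(10, 304), Mul(Rational(-101, 32), 95), Mul(304, 95)), Pow(Rational(3533, 26055), -1)) = Mul(Add(Rational(-505, 16), 3040, Rational(-9595, 32), 28880), Rational(26055, 3533)) = Mul(Rational(1010835, 32), Rational(26055, 3533)) = Rational(26337305925, 113056)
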